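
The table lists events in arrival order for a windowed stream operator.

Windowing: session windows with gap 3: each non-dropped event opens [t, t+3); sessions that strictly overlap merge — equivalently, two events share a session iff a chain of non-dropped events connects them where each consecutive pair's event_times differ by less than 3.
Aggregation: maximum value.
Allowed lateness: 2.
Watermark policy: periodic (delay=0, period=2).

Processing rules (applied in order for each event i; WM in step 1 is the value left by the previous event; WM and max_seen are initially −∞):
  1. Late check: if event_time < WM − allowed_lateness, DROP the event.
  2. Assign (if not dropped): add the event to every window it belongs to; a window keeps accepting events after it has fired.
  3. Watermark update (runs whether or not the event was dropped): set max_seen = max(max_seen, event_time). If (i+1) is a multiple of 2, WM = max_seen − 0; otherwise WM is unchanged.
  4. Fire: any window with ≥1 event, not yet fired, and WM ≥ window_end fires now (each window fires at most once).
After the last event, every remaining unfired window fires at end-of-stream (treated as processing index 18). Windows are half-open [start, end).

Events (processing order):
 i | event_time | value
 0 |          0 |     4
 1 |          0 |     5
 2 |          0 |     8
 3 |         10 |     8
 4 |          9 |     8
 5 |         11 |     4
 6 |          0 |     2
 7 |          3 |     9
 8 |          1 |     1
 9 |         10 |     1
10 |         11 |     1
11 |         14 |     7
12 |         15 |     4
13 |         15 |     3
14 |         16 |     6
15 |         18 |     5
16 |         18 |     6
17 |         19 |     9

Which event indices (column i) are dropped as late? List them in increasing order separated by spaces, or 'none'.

6 7 8

i=0 t=0 v=4: → [0,3); WM=−∞
i=1 t=0 v=5: → [0,3); WM=0
i=2 t=0 v=8: → [0,3); WM=0
i=3 t=10 v=8: → [10,13); WM=10
i=4 t=9 v=8: → [9,13); WM=10
i=5 t=11 v=4: → [9,14); WM=11
i=6 t=0 v=2: DROP (t<11-2); WM=11
i=7 t=3 v=9: DROP (t<11-2); WM=11
i=8 t=1 v=1: DROP (t<11-2); WM=11
i=9 t=10 v=1: → [9,14); WM=11
i=10 t=11 v=1: → [9,14); WM=11
i=11 t=14 v=7: → [14,17); WM=14
i=12 t=15 v=4: → [14,18); WM=14
i=13 t=15 v=3: → [14,18); WM=15
i=14 t=16 v=6: → [14,19); WM=15
i=15 t=18 v=5: → [14,21); WM=18
i=16 t=18 v=6: → [14,21); WM=18
i=17 t=19 v=9: → [14,22); WM=19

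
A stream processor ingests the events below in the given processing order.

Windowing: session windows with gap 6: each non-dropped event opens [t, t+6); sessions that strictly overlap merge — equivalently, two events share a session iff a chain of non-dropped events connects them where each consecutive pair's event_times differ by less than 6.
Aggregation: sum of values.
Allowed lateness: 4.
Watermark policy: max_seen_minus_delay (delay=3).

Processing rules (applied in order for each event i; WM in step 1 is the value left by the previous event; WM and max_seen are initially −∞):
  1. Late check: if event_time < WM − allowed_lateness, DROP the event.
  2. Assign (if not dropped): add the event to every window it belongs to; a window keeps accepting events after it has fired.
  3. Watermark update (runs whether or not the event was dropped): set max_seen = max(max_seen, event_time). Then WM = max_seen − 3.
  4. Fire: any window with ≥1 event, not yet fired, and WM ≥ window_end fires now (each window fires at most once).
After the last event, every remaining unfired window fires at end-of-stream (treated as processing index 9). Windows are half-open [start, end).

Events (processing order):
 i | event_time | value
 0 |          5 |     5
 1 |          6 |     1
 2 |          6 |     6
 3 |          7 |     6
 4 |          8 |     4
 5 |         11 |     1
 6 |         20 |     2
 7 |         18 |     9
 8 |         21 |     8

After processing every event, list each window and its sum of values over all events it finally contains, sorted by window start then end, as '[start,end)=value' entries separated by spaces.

[5,17)=23 [18,27)=19

i=0 t=5 v=5: → [5,11); WM=2
i=1 t=6 v=1: → [5,12); WM=3
i=2 t=6 v=6: → [5,12); WM=3
i=3 t=7 v=6: → [5,13); WM=4
i=4 t=8 v=4: → [5,14); WM=5
i=5 t=11 v=1: → [5,17); WM=8
i=6 t=20 v=2: → [20,26); WM=17
i=7 t=18 v=9: → [18,26); WM=17
i=8 t=21 v=8: → [18,27); WM=18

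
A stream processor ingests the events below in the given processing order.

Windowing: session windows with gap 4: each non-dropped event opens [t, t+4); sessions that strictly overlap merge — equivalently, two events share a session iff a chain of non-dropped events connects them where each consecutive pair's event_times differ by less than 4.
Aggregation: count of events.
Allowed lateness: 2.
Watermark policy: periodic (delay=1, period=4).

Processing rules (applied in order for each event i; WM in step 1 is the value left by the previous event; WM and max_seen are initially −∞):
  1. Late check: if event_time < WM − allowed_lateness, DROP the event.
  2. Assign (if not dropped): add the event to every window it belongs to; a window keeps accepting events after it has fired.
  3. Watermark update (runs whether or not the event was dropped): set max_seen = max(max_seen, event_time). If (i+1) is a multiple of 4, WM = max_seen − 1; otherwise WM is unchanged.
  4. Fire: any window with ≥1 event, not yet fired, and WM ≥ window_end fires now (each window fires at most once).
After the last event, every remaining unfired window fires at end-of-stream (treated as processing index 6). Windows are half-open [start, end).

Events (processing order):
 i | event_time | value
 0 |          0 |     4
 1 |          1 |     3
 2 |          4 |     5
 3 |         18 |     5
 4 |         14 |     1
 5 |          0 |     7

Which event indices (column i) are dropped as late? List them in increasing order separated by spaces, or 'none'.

i=0 t=0 v=4: → [0,4); WM=−∞
i=1 t=1 v=3: → [0,5); WM=−∞
i=2 t=4 v=5: → [0,8); WM=−∞
i=3 t=18 v=5: → [18,22); WM=17
i=4 t=14 v=1: DROP (t<17-2); WM=17
i=5 t=0 v=7: DROP (t<17-2); WM=17

4 5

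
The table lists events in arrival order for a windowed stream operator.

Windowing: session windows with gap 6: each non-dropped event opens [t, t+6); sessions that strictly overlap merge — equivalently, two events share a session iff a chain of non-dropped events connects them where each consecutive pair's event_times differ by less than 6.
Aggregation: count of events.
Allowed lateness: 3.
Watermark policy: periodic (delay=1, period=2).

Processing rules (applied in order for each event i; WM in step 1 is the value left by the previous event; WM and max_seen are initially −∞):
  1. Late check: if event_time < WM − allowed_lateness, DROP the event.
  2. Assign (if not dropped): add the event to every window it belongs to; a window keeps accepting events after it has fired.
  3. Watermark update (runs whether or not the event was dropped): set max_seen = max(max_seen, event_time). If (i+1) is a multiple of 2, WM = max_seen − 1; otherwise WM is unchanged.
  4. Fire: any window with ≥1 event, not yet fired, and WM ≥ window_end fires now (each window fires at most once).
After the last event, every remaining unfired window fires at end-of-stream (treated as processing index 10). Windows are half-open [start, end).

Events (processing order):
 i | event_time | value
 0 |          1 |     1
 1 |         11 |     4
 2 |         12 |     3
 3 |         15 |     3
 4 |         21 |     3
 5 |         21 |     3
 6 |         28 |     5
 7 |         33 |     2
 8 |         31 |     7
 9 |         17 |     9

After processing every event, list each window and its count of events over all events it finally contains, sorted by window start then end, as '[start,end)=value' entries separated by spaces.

[1,7)=1 [11,21)=3 [21,27)=2 [28,39)=3

i=0 t=1 v=1: → [1,7); WM=−∞
i=1 t=11 v=4: → [11,17); WM=10
i=2 t=12 v=3: → [11,18); WM=10
i=3 t=15 v=3: → [11,21); WM=14
i=4 t=21 v=3: → [21,27); WM=14
i=5 t=21 v=3: → [21,27); WM=20
i=6 t=28 v=5: → [28,34); WM=20
i=7 t=33 v=2: → [28,39); WM=32
i=8 t=31 v=7: → [28,39); WM=32
i=9 t=17 v=9: DROP (t<32-3); WM=32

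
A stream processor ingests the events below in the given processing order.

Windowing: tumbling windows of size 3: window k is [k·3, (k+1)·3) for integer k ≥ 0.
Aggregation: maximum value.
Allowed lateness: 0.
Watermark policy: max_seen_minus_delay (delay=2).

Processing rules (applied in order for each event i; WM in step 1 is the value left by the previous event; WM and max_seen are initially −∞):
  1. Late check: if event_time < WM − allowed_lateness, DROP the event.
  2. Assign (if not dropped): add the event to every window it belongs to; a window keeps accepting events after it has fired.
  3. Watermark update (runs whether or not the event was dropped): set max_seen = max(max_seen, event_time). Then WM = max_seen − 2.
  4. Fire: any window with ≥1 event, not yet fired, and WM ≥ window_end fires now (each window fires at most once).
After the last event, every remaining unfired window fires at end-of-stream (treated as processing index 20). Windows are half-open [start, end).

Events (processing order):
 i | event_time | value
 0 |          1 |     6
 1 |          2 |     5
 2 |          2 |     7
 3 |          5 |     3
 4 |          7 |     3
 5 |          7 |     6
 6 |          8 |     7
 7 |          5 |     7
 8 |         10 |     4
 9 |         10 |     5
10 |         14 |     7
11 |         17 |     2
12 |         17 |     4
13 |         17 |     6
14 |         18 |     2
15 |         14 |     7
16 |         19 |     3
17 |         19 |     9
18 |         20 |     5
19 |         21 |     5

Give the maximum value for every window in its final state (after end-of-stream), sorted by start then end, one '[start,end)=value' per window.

i=0 t=1 v=6: → [0,3); WM=-1
i=1 t=2 v=5: → [0,3); WM=0
i=2 t=2 v=7: → [0,3); WM=0
i=3 t=5 v=3: → [3,6); WM=3; [0,3) fires=7
i=4 t=7 v=3: → [6,9); WM=5
i=5 t=7 v=6: → [6,9); WM=5
i=6 t=8 v=7: → [6,9); WM=6; [3,6) fires=3
i=7 t=5 v=7: DROP (t<6-0); WM=6
i=8 t=10 v=4: → [9,12); WM=8
i=9 t=10 v=5: → [9,12); WM=8
i=10 t=14 v=7: → [12,15); WM=12; [6,9) fires=7 [9,12) fires=5
i=11 t=17 v=2: → [15,18); WM=15; [12,15) fires=7
i=12 t=17 v=4: → [15,18); WM=15
i=13 t=17 v=6: → [15,18); WM=15
i=14 t=18 v=2: → [18,21); WM=16
i=15 t=14 v=7: DROP (t<16-0); WM=16
i=16 t=19 v=3: → [18,21); WM=17
i=17 t=19 v=9: → [18,21); WM=17
i=18 t=20 v=5: → [18,21); WM=18; [15,18) fires=6
i=19 t=21 v=5: → [21,24); WM=19

[0,3)=7 [3,6)=3 [6,9)=7 [9,12)=5 [12,15)=7 [15,18)=6 [18,21)=9 [21,24)=5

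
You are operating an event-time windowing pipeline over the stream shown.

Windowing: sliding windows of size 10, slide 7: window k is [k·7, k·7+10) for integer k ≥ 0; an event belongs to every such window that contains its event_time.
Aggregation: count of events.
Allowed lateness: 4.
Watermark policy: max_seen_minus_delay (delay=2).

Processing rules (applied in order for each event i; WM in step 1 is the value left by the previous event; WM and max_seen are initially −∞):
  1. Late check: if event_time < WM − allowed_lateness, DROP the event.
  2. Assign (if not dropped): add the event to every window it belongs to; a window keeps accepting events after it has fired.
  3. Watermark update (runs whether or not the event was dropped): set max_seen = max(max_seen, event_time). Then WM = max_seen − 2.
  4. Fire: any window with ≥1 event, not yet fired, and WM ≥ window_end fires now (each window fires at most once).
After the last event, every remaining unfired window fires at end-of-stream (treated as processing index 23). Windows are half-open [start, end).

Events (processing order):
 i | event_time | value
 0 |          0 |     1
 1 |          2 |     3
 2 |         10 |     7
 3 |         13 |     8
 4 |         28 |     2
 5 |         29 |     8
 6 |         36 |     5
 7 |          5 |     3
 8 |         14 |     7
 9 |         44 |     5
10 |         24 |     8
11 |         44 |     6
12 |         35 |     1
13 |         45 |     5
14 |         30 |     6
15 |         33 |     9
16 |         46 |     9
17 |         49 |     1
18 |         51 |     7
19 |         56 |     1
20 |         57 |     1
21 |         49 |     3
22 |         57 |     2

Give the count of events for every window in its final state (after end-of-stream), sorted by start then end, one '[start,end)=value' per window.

i=0 t=0 v=1: → [0,10); WM=-2
i=1 t=2 v=3: → [0,10); WM=0
i=2 t=10 v=7: → [7,17); WM=8
i=3 t=13 v=8: → [7,17); WM=11; [0,10) fires=2
i=4 t=28 v=2: → [28,38),[21,31); WM=26; [7,17) fires=2
i=5 t=29 v=8: → [28,38),[21,31); WM=27
i=6 t=36 v=5: → [35,45),[28,38); WM=34; [21,31) fires=2
i=7 t=5 v=3: DROP (t<34-4); WM=34
i=8 t=14 v=7: DROP (t<34-4); WM=34
i=9 t=44 v=5: → [42,52),[35,45); WM=42; [28,38) fires=3
i=10 t=24 v=8: DROP (t<42-4); WM=42
i=11 t=44 v=6: → [42,52),[35,45); WM=42
i=12 t=35 v=1: DROP (t<42-4); WM=42
i=13 t=45 v=5: → [42,52); WM=43
i=14 t=30 v=6: DROP (t<43-4); WM=43
i=15 t=33 v=9: DROP (t<43-4); WM=43
i=16 t=46 v=9: → [42,52); WM=44
i=17 t=49 v=1: → [49,59),[42,52); WM=47; [35,45) fires=3
i=18 t=51 v=7: → [49,59),[42,52); WM=49
i=19 t=56 v=1: → [56,66),[49,59); WM=54; [42,52) fires=6
i=20 t=57 v=1: → [56,66),[49,59); WM=55
i=21 t=49 v=3: DROP (t<55-4); WM=55
i=22 t=57 v=2: → [56,66),[49,59); WM=55

[0,10)=2 [7,17)=2 [21,31)=2 [28,38)=3 [35,45)=3 [42,52)=6 [49,59)=5 [56,66)=3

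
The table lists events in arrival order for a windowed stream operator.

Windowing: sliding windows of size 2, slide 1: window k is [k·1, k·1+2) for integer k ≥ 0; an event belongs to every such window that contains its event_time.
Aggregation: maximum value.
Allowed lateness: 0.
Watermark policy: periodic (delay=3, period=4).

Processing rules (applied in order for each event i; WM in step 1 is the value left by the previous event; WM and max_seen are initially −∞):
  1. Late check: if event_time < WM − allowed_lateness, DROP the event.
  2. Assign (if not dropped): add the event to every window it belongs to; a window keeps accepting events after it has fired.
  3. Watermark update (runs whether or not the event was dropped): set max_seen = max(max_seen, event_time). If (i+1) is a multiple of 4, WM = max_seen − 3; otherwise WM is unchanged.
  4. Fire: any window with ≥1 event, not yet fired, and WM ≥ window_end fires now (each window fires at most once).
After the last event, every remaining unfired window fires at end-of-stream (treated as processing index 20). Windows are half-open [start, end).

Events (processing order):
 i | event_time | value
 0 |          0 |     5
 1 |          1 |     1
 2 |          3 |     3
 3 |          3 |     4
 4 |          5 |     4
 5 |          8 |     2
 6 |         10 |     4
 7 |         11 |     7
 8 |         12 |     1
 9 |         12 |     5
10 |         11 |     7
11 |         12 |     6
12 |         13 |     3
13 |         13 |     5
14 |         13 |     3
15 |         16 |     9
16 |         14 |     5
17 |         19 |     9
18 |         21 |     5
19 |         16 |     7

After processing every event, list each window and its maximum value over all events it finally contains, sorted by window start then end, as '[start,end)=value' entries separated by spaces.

i=0 t=0 v=5: → [0,2); WM=−∞
i=1 t=1 v=1: → [1,3),[0,2); WM=−∞
i=2 t=3 v=3: → [3,5),[2,4); WM=−∞
i=3 t=3 v=4: → [3,5),[2,4); WM=0
i=4 t=5 v=4: → [5,7),[4,6); WM=0
i=5 t=8 v=2: → [8,10),[7,9); WM=0
i=6 t=10 v=4: → [10,12),[9,11); WM=0
i=7 t=11 v=7: → [11,13),[10,12); WM=8; [0,2) fires=5 [1,3) fires=1 [2,4) fires=4 [3,5) fires=4 [4,6) fires=4 [5,7) fires=4
i=8 t=12 v=1: → [12,14),[11,13); WM=8
i=9 t=12 v=5: → [12,14),[11,13); WM=8
i=10 t=11 v=7: → [11,13),[10,12); WM=8
i=11 t=12 v=6: → [12,14),[11,13); WM=9; [7,9) fires=2
i=12 t=13 v=3: → [13,15),[12,14); WM=9
i=13 t=13 v=5: → [13,15),[12,14); WM=9
i=14 t=13 v=3: → [13,15),[12,14); WM=9
i=15 t=16 v=9: → [16,18),[15,17); WM=13; [8,10) fires=2 [9,11) fires=4 [10,12) fires=7 [11,13) fires=7
i=16 t=14 v=5: → [14,16),[13,15); WM=13
i=17 t=19 v=9: → [19,21),[18,20); WM=13
i=18 t=21 v=5: → [21,23),[20,22); WM=13
i=19 t=16 v=7: → [16,18),[15,17); WM=18; [12,14) fires=6 [13,15) fires=5 [14,16) fires=5 [15,17) fires=9 [16,18) fires=9

[0,2)=5 [1,3)=1 [2,4)=4 [3,5)=4 [4,6)=4 [5,7)=4 [7,9)=2 [8,10)=2 [9,11)=4 [10,12)=7 [11,13)=7 [12,14)=6 [13,15)=5 [14,16)=5 [15,17)=9 [16,18)=9 [18,20)=9 [19,21)=9 [20,22)=5 [21,23)=5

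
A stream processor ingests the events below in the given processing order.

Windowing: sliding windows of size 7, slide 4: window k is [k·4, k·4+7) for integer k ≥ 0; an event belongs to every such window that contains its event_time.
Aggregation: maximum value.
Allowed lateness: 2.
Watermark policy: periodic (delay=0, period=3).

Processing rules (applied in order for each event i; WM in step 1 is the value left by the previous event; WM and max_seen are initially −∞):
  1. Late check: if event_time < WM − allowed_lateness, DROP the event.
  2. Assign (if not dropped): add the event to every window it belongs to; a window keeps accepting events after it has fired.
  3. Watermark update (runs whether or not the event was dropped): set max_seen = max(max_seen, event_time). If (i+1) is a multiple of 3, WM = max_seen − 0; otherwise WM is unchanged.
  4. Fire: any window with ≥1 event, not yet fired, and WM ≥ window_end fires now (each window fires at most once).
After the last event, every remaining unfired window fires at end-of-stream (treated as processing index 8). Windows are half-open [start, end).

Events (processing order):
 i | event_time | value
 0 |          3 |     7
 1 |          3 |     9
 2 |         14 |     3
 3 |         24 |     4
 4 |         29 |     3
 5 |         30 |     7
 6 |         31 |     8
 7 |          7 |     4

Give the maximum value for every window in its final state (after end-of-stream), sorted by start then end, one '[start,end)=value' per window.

[0,7)=9 [8,15)=3 [12,19)=3 [20,27)=4 [24,31)=7 [28,35)=8

i=0 t=3 v=7: → [0,7); WM=−∞
i=1 t=3 v=9: → [0,7); WM=−∞
i=2 t=14 v=3: → [12,19),[8,15); WM=14; [0,7) fires=9
i=3 t=24 v=4: → [24,31),[20,27); WM=14
i=4 t=29 v=3: → [28,35),[24,31); WM=14
i=5 t=30 v=7: → [28,35),[24,31); WM=30; [8,15) fires=3 [12,19) fires=3 [20,27) fires=4
i=6 t=31 v=8: → [28,35); WM=30
i=7 t=7 v=4: DROP (t<30-2); WM=30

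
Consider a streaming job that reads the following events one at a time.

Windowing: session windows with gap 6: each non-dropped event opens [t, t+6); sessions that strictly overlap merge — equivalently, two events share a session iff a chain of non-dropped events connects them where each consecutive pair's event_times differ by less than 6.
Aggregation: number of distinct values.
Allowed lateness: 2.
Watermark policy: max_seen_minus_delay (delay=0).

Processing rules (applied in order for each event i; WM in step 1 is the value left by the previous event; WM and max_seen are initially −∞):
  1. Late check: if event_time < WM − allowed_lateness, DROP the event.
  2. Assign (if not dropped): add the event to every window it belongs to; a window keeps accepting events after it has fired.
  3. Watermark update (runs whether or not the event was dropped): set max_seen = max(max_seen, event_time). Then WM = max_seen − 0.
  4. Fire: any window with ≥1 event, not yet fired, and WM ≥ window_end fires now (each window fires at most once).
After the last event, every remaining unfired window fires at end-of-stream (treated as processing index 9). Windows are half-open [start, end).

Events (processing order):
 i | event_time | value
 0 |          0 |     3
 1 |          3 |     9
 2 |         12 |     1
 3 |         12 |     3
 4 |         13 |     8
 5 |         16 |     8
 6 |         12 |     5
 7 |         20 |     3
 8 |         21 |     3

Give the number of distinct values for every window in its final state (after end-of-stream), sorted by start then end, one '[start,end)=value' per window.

[0,9)=2 [12,27)=3

i=0 t=0 v=3: → [0,6); WM=0
i=1 t=3 v=9: → [0,9); WM=3
i=2 t=12 v=1: → [12,18); WM=12
i=3 t=12 v=3: → [12,18); WM=12
i=4 t=13 v=8: → [12,19); WM=13
i=5 t=16 v=8: → [12,22); WM=16
i=6 t=12 v=5: DROP (t<16-2); WM=16
i=7 t=20 v=3: → [12,26); WM=20
i=8 t=21 v=3: → [12,27); WM=21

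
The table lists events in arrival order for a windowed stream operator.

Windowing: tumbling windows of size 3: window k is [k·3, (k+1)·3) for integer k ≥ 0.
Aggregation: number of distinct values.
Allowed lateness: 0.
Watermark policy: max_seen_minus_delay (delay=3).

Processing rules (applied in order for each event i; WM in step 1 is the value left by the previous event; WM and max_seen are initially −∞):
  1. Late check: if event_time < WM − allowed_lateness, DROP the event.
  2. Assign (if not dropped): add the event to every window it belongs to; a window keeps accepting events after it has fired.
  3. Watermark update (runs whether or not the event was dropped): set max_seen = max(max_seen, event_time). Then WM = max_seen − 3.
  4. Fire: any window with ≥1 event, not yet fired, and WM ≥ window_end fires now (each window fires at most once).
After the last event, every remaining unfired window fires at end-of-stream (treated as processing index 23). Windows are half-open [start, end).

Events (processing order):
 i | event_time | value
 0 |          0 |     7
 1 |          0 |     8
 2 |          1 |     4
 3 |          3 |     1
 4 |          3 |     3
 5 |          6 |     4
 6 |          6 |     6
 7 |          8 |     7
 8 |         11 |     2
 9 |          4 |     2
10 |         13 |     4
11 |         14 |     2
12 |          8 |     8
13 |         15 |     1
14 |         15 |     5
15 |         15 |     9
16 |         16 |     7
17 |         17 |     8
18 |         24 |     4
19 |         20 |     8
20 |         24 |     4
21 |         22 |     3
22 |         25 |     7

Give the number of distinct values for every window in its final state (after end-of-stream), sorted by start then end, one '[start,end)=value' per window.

[0,3)=3 [3,6)=2 [6,9)=3 [9,12)=1 [12,15)=2 [15,18)=5 [21,24)=1 [24,27)=2

i=0 t=0 v=7: → [0,3); WM=-3
i=1 t=0 v=8: → [0,3); WM=-3
i=2 t=1 v=4: → [0,3); WM=-2
i=3 t=3 v=1: → [3,6); WM=0
i=4 t=3 v=3: → [3,6); WM=0
i=5 t=6 v=4: → [6,9); WM=3; [0,3) fires=3
i=6 t=6 v=6: → [6,9); WM=3
i=7 t=8 v=7: → [6,9); WM=5
i=8 t=11 v=2: → [9,12); WM=8; [3,6) fires=2
i=9 t=4 v=2: DROP (t<8-0); WM=8
i=10 t=13 v=4: → [12,15); WM=10; [6,9) fires=3
i=11 t=14 v=2: → [12,15); WM=11
i=12 t=8 v=8: DROP (t<11-0); WM=11
i=13 t=15 v=1: → [15,18); WM=12; [9,12) fires=1
i=14 t=15 v=5: → [15,18); WM=12
i=15 t=15 v=9: → [15,18); WM=12
i=16 t=16 v=7: → [15,18); WM=13
i=17 t=17 v=8: → [15,18); WM=14
i=18 t=24 v=4: → [24,27); WM=21; [12,15) fires=2 [15,18) fires=5
i=19 t=20 v=8: DROP (t<21-0); WM=21
i=20 t=24 v=4: → [24,27); WM=21
i=21 t=22 v=3: → [21,24); WM=21
i=22 t=25 v=7: → [24,27); WM=22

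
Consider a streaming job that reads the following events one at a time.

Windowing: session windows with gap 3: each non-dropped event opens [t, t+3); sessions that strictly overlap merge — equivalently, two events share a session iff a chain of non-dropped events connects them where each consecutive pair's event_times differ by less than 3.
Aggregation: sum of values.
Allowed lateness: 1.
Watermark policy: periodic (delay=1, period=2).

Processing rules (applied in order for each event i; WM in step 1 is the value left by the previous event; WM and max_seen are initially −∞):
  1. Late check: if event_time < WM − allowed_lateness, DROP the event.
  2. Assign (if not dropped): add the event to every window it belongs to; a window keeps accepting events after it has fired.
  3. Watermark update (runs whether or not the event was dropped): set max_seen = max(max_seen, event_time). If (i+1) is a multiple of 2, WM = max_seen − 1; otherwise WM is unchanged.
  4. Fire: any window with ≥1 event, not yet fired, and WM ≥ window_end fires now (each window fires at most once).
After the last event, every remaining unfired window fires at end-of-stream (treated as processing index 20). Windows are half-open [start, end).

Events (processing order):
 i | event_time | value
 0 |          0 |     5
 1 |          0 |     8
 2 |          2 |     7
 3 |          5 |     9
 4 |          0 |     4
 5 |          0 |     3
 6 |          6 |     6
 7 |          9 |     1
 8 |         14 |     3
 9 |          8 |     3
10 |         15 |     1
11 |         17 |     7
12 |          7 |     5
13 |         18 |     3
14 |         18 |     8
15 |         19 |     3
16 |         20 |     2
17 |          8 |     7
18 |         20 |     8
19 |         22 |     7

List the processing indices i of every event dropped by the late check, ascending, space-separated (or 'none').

4 5 12 17

i=0 t=0 v=5: → [0,3); WM=−∞
i=1 t=0 v=8: → [0,3); WM=-1
i=2 t=2 v=7: → [0,5); WM=-1
i=3 t=5 v=9: → [5,8); WM=4
i=4 t=0 v=4: DROP (t<4-1); WM=4
i=5 t=0 v=3: DROP (t<4-1); WM=4
i=6 t=6 v=6: → [5,9); WM=4
i=7 t=9 v=1: → [9,12); WM=8
i=8 t=14 v=3: → [14,17); WM=8
i=9 t=8 v=3: → [5,12); WM=13
i=10 t=15 v=1: → [14,18); WM=13
i=11 t=17 v=7: → [14,20); WM=16
i=12 t=7 v=5: DROP (t<16-1); WM=16
i=13 t=18 v=3: → [14,21); WM=17
i=14 t=18 v=8: → [14,21); WM=17
i=15 t=19 v=3: → [14,22); WM=18
i=16 t=20 v=2: → [14,23); WM=18
i=17 t=8 v=7: DROP (t<18-1); WM=19
i=18 t=20 v=8: → [14,23); WM=19
i=19 t=22 v=7: → [14,25); WM=21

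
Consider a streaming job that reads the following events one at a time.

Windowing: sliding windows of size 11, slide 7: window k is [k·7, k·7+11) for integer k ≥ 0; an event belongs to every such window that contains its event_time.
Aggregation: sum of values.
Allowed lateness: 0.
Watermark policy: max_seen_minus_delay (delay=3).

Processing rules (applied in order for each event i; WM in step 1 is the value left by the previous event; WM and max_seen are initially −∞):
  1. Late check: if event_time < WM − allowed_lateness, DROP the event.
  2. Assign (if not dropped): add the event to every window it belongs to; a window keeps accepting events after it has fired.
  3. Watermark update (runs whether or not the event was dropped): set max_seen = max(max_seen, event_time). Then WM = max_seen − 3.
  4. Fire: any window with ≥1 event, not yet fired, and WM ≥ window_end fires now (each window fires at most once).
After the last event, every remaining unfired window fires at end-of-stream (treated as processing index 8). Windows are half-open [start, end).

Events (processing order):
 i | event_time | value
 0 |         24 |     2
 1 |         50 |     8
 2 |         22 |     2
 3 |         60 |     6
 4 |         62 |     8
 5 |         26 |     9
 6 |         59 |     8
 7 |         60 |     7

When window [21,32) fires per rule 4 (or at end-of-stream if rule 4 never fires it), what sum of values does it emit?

i=0 t=24 v=2: → [21,32),[14,25); WM=21
i=1 t=50 v=8: → [49,60),[42,53); WM=47; [14,25) fires=2 [21,32) fires=2
i=2 t=22 v=2: DROP (t<47-0); WM=47
i=3 t=60 v=6: → [56,67); WM=57; [42,53) fires=8
i=4 t=62 v=8: → [56,67); WM=59
i=5 t=26 v=9: DROP (t<59-0); WM=59
i=6 t=59 v=8: → [56,67),[49,60); WM=59
i=7 t=60 v=7: → [56,67); WM=59

2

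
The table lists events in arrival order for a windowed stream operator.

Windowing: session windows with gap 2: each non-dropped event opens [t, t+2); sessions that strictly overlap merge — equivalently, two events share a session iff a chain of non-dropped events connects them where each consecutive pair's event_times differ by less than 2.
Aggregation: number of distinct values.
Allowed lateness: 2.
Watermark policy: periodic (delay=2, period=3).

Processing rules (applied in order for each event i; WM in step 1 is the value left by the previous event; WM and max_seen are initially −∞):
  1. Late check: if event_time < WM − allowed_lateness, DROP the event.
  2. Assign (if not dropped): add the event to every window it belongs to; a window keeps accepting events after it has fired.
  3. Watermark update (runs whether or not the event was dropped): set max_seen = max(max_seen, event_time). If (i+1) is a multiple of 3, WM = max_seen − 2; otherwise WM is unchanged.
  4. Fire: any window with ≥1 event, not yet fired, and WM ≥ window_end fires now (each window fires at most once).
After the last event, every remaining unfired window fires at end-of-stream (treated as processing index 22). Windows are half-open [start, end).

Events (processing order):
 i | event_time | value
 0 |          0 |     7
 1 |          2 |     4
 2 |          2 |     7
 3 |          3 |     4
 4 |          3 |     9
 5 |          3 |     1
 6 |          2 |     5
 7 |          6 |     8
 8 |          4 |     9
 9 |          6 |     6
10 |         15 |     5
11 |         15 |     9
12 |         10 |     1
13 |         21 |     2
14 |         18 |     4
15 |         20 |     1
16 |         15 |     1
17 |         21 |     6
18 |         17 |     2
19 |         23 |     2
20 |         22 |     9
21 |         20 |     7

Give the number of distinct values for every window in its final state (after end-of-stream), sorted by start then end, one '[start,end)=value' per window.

i=0 t=0 v=7: → [0,2); WM=−∞
i=1 t=2 v=4: → [2,4); WM=−∞
i=2 t=2 v=7: → [2,4); WM=0
i=3 t=3 v=4: → [2,5); WM=0
i=4 t=3 v=9: → [2,5); WM=0
i=5 t=3 v=1: → [2,5); WM=1
i=6 t=2 v=5: → [2,5); WM=1
i=7 t=6 v=8: → [6,8); WM=1
i=8 t=4 v=9: → [2,6); WM=4
i=9 t=6 v=6: → [6,8); WM=4
i=10 t=15 v=5: → [15,17); WM=4
i=11 t=15 v=9: → [15,17); WM=13
i=12 t=10 v=1: DROP (t<13-2); WM=13
i=13 t=21 v=2: → [21,23); WM=13
i=14 t=18 v=4: → [18,20); WM=19
i=15 t=20 v=1: → [20,23); WM=19
i=16 t=15 v=1: DROP (t<19-2); WM=19
i=17 t=21 v=6: → [20,23); WM=19
i=18 t=17 v=2: → [17,20); WM=19
i=19 t=23 v=2: → [23,25); WM=19
i=20 t=22 v=9: → [20,25); WM=21
i=21 t=20 v=7: → [20,25); WM=21

[0,2)=1 [2,6)=5 [6,8)=2 [15,17)=2 [17,20)=2 [20,25)=5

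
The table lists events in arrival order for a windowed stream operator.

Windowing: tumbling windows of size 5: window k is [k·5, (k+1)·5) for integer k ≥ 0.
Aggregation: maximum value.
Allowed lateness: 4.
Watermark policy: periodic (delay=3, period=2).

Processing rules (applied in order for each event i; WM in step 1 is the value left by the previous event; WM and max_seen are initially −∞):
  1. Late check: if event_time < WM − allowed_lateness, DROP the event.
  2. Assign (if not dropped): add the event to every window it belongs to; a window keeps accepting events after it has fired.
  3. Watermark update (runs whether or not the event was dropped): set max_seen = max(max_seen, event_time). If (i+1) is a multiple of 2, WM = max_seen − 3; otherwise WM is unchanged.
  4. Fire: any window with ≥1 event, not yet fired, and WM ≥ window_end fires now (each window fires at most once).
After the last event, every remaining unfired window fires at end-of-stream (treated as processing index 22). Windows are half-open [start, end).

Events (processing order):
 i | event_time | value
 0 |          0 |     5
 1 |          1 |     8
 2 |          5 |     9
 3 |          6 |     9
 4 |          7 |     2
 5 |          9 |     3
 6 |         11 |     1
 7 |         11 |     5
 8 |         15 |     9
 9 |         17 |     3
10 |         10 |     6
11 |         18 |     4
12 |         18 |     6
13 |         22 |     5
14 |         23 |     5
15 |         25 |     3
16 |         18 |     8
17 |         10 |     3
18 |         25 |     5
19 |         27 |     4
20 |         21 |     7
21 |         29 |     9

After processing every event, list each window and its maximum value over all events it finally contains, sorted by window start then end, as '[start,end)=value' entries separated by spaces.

i=0 t=0 v=5: → [0,5); WM=−∞
i=1 t=1 v=8: → [0,5); WM=-2
i=2 t=5 v=9: → [5,10); WM=-2
i=3 t=6 v=9: → [5,10); WM=3
i=4 t=7 v=2: → [5,10); WM=3
i=5 t=9 v=3: → [5,10); WM=6; [0,5) fires=8
i=6 t=11 v=1: → [10,15); WM=6
i=7 t=11 v=5: → [10,15); WM=8
i=8 t=15 v=9: → [15,20); WM=8
i=9 t=17 v=3: → [15,20); WM=14; [5,10) fires=9
i=10 t=10 v=6: → [10,15); WM=14
i=11 t=18 v=4: → [15,20); WM=15; [10,15) fires=6
i=12 t=18 v=6: → [15,20); WM=15
i=13 t=22 v=5: → [20,25); WM=19
i=14 t=23 v=5: → [20,25); WM=19
i=15 t=25 v=3: → [25,30); WM=22; [15,20) fires=9
i=16 t=18 v=8: → [15,20); WM=22
i=17 t=10 v=3: DROP (t<22-4); WM=22
i=18 t=25 v=5: → [25,30); WM=22
i=19 t=27 v=4: → [25,30); WM=24
i=20 t=21 v=7: → [20,25); WM=24
i=21 t=29 v=9: → [25,30); WM=26; [20,25) fires=7

[0,5)=8 [5,10)=9 [10,15)=6 [15,20)=9 [20,25)=7 [25,30)=9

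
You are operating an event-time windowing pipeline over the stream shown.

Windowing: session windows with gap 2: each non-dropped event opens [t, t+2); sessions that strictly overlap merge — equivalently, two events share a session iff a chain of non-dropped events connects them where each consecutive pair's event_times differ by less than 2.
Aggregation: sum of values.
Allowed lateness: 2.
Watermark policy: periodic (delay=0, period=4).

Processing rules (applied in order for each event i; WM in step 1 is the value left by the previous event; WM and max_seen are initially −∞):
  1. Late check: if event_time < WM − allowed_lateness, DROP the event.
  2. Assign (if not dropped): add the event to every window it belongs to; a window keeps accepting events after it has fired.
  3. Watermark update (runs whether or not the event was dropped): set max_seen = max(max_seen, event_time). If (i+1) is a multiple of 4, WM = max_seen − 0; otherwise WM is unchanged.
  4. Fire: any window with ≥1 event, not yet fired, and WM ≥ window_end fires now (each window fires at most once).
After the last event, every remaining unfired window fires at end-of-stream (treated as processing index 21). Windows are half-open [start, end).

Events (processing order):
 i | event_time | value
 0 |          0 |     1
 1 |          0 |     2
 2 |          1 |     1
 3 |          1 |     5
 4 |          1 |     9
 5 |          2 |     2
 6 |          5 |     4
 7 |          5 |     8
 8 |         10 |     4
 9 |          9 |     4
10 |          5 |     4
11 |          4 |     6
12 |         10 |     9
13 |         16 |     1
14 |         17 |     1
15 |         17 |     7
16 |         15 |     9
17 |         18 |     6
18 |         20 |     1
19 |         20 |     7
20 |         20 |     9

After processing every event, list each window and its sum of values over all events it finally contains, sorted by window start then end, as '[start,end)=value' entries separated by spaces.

[0,4)=20 [4,7)=22 [9,12)=17 [15,20)=24 [20,22)=17

i=0 t=0 v=1: → [0,2); WM=−∞
i=1 t=0 v=2: → [0,2); WM=−∞
i=2 t=1 v=1: → [0,3); WM=−∞
i=3 t=1 v=5: → [0,3); WM=1
i=4 t=1 v=9: → [0,3); WM=1
i=5 t=2 v=2: → [0,4); WM=1
i=6 t=5 v=4: → [5,7); WM=1
i=7 t=5 v=8: → [5,7); WM=5
i=8 t=10 v=4: → [10,12); WM=5
i=9 t=9 v=4: → [9,12); WM=5
i=10 t=5 v=4: → [5,7); WM=5
i=11 t=4 v=6: → [4,7); WM=10
i=12 t=10 v=9: → [9,12); WM=10
i=13 t=16 v=1: → [16,18); WM=10
i=14 t=17 v=1: → [16,19); WM=10
i=15 t=17 v=7: → [16,19); WM=17
i=16 t=15 v=9: → [15,19); WM=17
i=17 t=18 v=6: → [15,20); WM=17
i=18 t=20 v=1: → [20,22); WM=17
i=19 t=20 v=7: → [20,22); WM=20
i=20 t=20 v=9: → [20,22); WM=20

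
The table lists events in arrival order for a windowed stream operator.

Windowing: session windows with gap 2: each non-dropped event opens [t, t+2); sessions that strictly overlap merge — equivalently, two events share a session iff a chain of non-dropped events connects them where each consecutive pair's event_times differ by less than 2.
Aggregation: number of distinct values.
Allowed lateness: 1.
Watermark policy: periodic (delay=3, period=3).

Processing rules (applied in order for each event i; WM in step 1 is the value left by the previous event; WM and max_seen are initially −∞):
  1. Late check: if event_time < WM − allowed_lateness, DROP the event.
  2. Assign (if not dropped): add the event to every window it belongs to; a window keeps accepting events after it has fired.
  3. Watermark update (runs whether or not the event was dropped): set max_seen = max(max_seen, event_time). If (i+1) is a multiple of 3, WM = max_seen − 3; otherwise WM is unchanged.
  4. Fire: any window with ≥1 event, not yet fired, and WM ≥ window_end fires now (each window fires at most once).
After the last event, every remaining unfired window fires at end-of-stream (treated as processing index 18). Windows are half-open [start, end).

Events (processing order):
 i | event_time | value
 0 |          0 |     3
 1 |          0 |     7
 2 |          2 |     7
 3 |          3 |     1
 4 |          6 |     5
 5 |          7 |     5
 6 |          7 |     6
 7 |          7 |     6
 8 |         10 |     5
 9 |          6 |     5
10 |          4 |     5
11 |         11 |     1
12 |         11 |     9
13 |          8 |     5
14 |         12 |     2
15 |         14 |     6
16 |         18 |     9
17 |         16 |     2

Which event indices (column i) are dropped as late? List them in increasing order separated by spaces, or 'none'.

i=0 t=0 v=3: → [0,2); WM=−∞
i=1 t=0 v=7: → [0,2); WM=−∞
i=2 t=2 v=7: → [2,4); WM=-1
i=3 t=3 v=1: → [2,5); WM=-1
i=4 t=6 v=5: → [6,8); WM=-1
i=5 t=7 v=5: → [6,9); WM=4
i=6 t=7 v=6: → [6,9); WM=4
i=7 t=7 v=6: → [6,9); WM=4
i=8 t=10 v=5: → [10,12); WM=7
i=9 t=6 v=5: → [6,9); WM=7
i=10 t=4 v=5: DROP (t<7-1); WM=7
i=11 t=11 v=1: → [10,13); WM=8
i=12 t=11 v=9: → [10,13); WM=8
i=13 t=8 v=5: → [6,10); WM=8
i=14 t=12 v=2: → [10,14); WM=9
i=15 t=14 v=6: → [14,16); WM=9
i=16 t=18 v=9: → [18,20); WM=9
i=17 t=16 v=2: → [16,18); WM=15

10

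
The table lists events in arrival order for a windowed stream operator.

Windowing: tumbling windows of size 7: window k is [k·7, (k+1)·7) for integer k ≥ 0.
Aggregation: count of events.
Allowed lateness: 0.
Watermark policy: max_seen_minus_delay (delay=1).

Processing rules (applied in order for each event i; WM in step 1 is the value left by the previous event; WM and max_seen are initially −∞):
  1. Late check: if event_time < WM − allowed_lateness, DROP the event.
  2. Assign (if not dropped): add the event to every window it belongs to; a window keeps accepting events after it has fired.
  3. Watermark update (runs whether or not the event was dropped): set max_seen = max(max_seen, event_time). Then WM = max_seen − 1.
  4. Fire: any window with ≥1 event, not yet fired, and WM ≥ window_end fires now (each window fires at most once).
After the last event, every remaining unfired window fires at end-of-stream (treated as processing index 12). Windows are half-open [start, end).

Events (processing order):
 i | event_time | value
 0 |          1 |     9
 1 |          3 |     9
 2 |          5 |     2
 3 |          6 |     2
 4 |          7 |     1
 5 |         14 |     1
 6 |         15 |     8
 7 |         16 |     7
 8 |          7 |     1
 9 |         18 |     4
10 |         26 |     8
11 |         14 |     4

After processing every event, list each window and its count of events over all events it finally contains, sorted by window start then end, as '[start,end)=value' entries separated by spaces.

[0,7)=4 [7,14)=1 [14,21)=4 [21,28)=1

i=0 t=1 v=9: → [0,7); WM=0
i=1 t=3 v=9: → [0,7); WM=2
i=2 t=5 v=2: → [0,7); WM=4
i=3 t=6 v=2: → [0,7); WM=5
i=4 t=7 v=1: → [7,14); WM=6
i=5 t=14 v=1: → [14,21); WM=13; [0,7) fires=4
i=6 t=15 v=8: → [14,21); WM=14; [7,14) fires=1
i=7 t=16 v=7: → [14,21); WM=15
i=8 t=7 v=1: DROP (t<15-0); WM=15
i=9 t=18 v=4: → [14,21); WM=17
i=10 t=26 v=8: → [21,28); WM=25; [14,21) fires=4
i=11 t=14 v=4: DROP (t<25-0); WM=25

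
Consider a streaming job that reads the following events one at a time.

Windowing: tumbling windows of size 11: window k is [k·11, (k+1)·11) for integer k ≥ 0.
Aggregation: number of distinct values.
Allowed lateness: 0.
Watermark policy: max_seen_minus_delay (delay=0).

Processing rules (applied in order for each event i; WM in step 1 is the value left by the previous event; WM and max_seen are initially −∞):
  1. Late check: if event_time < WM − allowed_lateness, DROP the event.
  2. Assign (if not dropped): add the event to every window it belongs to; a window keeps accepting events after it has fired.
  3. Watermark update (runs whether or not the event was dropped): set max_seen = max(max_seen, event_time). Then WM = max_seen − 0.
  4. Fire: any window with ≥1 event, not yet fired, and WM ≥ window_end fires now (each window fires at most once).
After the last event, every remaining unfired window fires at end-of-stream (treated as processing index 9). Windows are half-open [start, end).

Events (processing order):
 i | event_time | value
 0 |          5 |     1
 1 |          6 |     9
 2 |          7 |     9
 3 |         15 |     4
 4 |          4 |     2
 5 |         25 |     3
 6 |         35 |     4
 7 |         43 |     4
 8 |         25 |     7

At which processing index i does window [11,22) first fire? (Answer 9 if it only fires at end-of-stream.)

5

i=0 t=5 v=1: → [0,11); WM=5
i=1 t=6 v=9: → [0,11); WM=6
i=2 t=7 v=9: → [0,11); WM=7
i=3 t=15 v=4: → [11,22); WM=15; [0,11) fires=2
i=4 t=4 v=2: DROP (t<15-0); WM=15
i=5 t=25 v=3: → [22,33); WM=25; [11,22) fires=1
i=6 t=35 v=4: → [33,44); WM=35; [22,33) fires=1
i=7 t=43 v=4: → [33,44); WM=43
i=8 t=25 v=7: DROP (t<43-0); WM=43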